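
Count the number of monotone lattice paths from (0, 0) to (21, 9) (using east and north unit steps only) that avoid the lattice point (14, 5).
Number of paths = 10469910

Total paths from (0, 0) to (21, 9): C(30, 21) = 14307150. Paths through (14, 5): (paths (0, 0) → (14, 5)) × (paths (14, 5) → (21, 9)) = C(19, 14) · C(11, 7) = 11628 · 330 = 3837240. Avoidance count = 14307150 − 3837240 = 10469910.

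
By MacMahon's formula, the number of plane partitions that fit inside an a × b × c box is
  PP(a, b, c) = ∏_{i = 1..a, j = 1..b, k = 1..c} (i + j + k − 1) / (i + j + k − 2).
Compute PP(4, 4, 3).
PP(4, 4, 3) = 24696

Evaluate the triple product over i = 1..4, j = 1..4, k = 1..3. The factors are (2/1) · (3/2) · (4/3) · (3/2) · (4/3) · (5/4) · (4/3) · (5/4) · … (48 factors total). The numerators and denominators telescope so the product is an integer; carrying out the multiplication exactly gives PP(4, 4, 3) = 24696.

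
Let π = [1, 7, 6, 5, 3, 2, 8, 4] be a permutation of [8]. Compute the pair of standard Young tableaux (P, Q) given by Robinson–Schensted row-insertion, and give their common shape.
P = [1, 2, 4] / [3, 8] / [5] / [6] / [7];  Q = [1, 2, 7] / [3, 8] / [4] / [5] / [6];  common shape = (3, 2, 1, 1, 1)

Row-insert the values π_1, π_2, … into P one at a time, bumping the leftmost entry strictly greater than the inserted value down to the next row. The recording tableau Q records, in position (i, j), the step at which that cell was added to P.
  Insert 1 (step 1): P = [1];  Q = [1]
  Insert 7 (step 2): P = [1, 7];  Q = [1, 2]
  Insert 6 (step 3): P = [1, 6] / [7];  Q = [1, 2] / [3]
  Insert 5 (step 4): P = [1, 5] / [6] / [7];  Q = [1, 2] / [3] / [4]
  Insert 3 (step 5): P = [1, 3] / [5] / [6] / [7];  Q = [1, 2] / [3] / [4] / [5]
  Insert 2 (step 6): P = [1, 2] / [3] / [5] / [6] / [7];  Q = [1, 2] / [3] / [4] / [5] / [6]
  Insert 8 (step 7): P = [1, 2, 8] / [3] / [5] / [6] / [7];  Q = [1, 2, 7] / [3] / [4] / [5] / [6]
  Insert 4 (step 8): P = [1, 2, 4] / [3, 8] / [5] / [6] / [7];  Q = [1, 2, 7] / [3, 8] / [4] / [5] / [6]
Final shape: (3, 2, 1, 1, 1).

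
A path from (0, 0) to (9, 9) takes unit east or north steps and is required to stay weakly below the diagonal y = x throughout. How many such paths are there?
Number of paths = 4862

By the reflection principle (André's argument), the number of monotone paths to (9, 9) with n ≤ m that never go above y = x is C(18, 9) − C(18, 10) = 48620 − 43758 = 4862.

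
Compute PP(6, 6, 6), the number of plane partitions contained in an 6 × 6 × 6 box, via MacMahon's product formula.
PP(6, 6, 6) = 1478619421136

Evaluate the triple product over i = 1..6, j = 1..6, k = 1..6. The factors are (2/1) · (3/2) · (4/3) · (5/4) · (6/5) · (7/6) · (3/2) · (4/3) · … (216 factors total). The numerators and denominators telescope so the product is an integer; carrying out the multiplication exactly gives PP(6, 6, 6) = 1478619421136.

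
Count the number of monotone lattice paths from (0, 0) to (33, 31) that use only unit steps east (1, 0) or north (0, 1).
Number of paths = 1777090076065542336

A monotone lattice path from (0, 0) to (33, 31) consists of 33 east steps and 31 north steps in some order, so it is determined by which 33 of the 64 steps are east. The count is C(64, 33) = 1777090076065542336.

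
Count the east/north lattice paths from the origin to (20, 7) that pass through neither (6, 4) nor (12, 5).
Number of paths = 532920

Inclusion–exclusion. Total paths: C(27, 20) = 888030. Through P₁: C(10, 6)·C(17, 14) = 142800. Through P₂: C(17, 12)·C(10, 8) = 278460. Since P₁ is strictly southwest of P₂, a monotone path through both must visit P₁ then P₂; paths through both = C(10, 6)·C(7, 6)·C(10, 8) = 66150. Avoid both = 888030 − 142800 − 278460 + 66150 = 532920.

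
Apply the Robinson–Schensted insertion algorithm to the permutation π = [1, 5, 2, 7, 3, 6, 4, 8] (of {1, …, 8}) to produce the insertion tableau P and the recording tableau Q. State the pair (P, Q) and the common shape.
P = [1, 2, 3, 4, 8] / [5, 6] / [7];  Q = [1, 2, 4, 6, 8] / [3, 5] / [7];  common shape = (5, 2, 1)

Row-insert the values π_1, π_2, … into P one at a time, bumping the leftmost entry strictly greater than the inserted value down to the next row. The recording tableau Q records, in position (i, j), the step at which that cell was added to P.
  Insert 1 (step 1): P = [1];  Q = [1]
  Insert 5 (step 2): P = [1, 5];  Q = [1, 2]
  Insert 2 (step 3): P = [1, 2] / [5];  Q = [1, 2] / [3]
  Insert 7 (step 4): P = [1, 2, 7] / [5];  Q = [1, 2, 4] / [3]
  Insert 3 (step 5): P = [1, 2, 3] / [5, 7];  Q = [1, 2, 4] / [3, 5]
  Insert 6 (step 6): P = [1, 2, 3, 6] / [5, 7];  Q = [1, 2, 4, 6] / [3, 5]
  Insert 4 (step 7): P = [1, 2, 3, 4] / [5, 6] / [7];  Q = [1, 2, 4, 6] / [3, 5] / [7]
  Insert 8 (step 8): P = [1, 2, 3, 4, 8] / [5, 6] / [7];  Q = [1, 2, 4, 6, 8] / [3, 5] / [7]
Final shape: (5, 2, 1).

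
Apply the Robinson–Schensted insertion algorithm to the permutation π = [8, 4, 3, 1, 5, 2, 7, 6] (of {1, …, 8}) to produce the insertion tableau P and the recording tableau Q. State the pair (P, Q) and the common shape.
P = [1, 2, 6] / [3, 5, 7] / [4] / [8];  Q = [1, 5, 7] / [2, 6, 8] / [3] / [4];  common shape = (3, 3, 1, 1)

Row-insert the values π_1, π_2, … into P one at a time, bumping the leftmost entry strictly greater than the inserted value down to the next row. The recording tableau Q records, in position (i, j), the step at which that cell was added to P.
  Insert 8 (step 1): P = [8];  Q = [1]
  Insert 4 (step 2): P = [4] / [8];  Q = [1] / [2]
  Insert 3 (step 3): P = [3] / [4] / [8];  Q = [1] / [2] / [3]
  Insert 1 (step 4): P = [1] / [3] / [4] / [8];  Q = [1] / [2] / [3] / [4]
  Insert 5 (step 5): P = [1, 5] / [3] / [4] / [8];  Q = [1, 5] / [2] / [3] / [4]
  Insert 2 (step 6): P = [1, 2] / [3, 5] / [4] / [8];  Q = [1, 5] / [2, 6] / [3] / [4]
  Insert 7 (step 7): P = [1, 2, 7] / [3, 5] / [4] / [8];  Q = [1, 5, 7] / [2, 6] / [3] / [4]
  Insert 6 (step 8): P = [1, 2, 6] / [3, 5, 7] / [4] / [8];  Q = [1, 5, 7] / [2, 6, 8] / [3] / [4]
Final shape: (3, 3, 1, 1).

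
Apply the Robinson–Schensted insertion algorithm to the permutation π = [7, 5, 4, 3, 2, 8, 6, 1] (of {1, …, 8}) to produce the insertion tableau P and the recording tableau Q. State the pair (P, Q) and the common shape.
P = [1, 6] / [2, 8] / [3] / [4] / [5] / [7];  Q = [1, 6] / [2, 7] / [3] / [4] / [5] / [8];  common shape = (2, 2, 1, 1, 1, 1)

Row-insert the values π_1, π_2, … into P one at a time, bumping the leftmost entry strictly greater than the inserted value down to the next row. The recording tableau Q records, in position (i, j), the step at which that cell was added to P.
  Insert 7 (step 1): P = [7];  Q = [1]
  Insert 5 (step 2): P = [5] / [7];  Q = [1] / [2]
  Insert 4 (step 3): P = [4] / [5] / [7];  Q = [1] / [2] / [3]
  Insert 3 (step 4): P = [3] / [4] / [5] / [7];  Q = [1] / [2] / [3] / [4]
  Insert 2 (step 5): P = [2] / [3] / [4] / [5] / [7];  Q = [1] / [2] / [3] / [4] / [5]
  Insert 8 (step 6): P = [2, 8] / [3] / [4] / [5] / [7];  Q = [1, 6] / [2] / [3] / [4] / [5]
  Insert 6 (step 7): P = [2, 6] / [3, 8] / [4] / [5] / [7];  Q = [1, 6] / [2, 7] / [3] / [4] / [5]
  Insert 1 (step 8): P = [1, 6] / [2, 8] / [3] / [4] / [5] / [7];  Q = [1, 6] / [2, 7] / [3] / [4] / [5] / [8]
Final shape: (2, 2, 1, 1, 1, 1).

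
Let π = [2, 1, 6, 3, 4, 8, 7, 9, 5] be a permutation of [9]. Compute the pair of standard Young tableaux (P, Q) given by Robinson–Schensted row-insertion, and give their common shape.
P = [1, 3, 4, 5, 9] / [2, 6, 7] / [8];  Q = [1, 3, 5, 6, 8] / [2, 4, 7] / [9];  common shape = (5, 3, 1)

Row-insert the values π_1, π_2, … into P one at a time, bumping the leftmost entry strictly greater than the inserted value down to the next row. The recording tableau Q records, in position (i, j), the step at which that cell was added to P.
  Insert 2 (step 1): P = [2];  Q = [1]
  Insert 1 (step 2): P = [1] / [2];  Q = [1] / [2]
  Insert 6 (step 3): P = [1, 6] / [2];  Q = [1, 3] / [2]
  Insert 3 (step 4): P = [1, 3] / [2, 6];  Q = [1, 3] / [2, 4]
  Insert 4 (step 5): P = [1, 3, 4] / [2, 6];  Q = [1, 3, 5] / [2, 4]
  Insert 8 (step 6): P = [1, 3, 4, 8] / [2, 6];  Q = [1, 3, 5, 6] / [2, 4]
  Insert 7 (step 7): P = [1, 3, 4, 7] / [2, 6, 8];  Q = [1, 3, 5, 6] / [2, 4, 7]
  Insert 9 (step 8): P = [1, 3, 4, 7, 9] / [2, 6, 8];  Q = [1, 3, 5, 6, 8] / [2, 4, 7]
  Insert 5 (step 9): P = [1, 3, 4, 5, 9] / [2, 6, 7] / [8];  Q = [1, 3, 5, 6, 8] / [2, 4, 7] / [9]
Final shape: (5, 3, 1).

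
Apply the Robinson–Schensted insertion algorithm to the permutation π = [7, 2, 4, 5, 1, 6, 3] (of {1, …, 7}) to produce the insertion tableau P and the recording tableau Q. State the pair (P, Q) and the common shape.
P = [1, 3, 5, 6] / [2, 4] / [7];  Q = [1, 3, 4, 6] / [2, 7] / [5];  common shape = (4, 2, 1)

Row-insert the values π_1, π_2, … into P one at a time, bumping the leftmost entry strictly greater than the inserted value down to the next row. The recording tableau Q records, in position (i, j), the step at which that cell was added to P.
  Insert 7 (step 1): P = [7];  Q = [1]
  Insert 2 (step 2): P = [2] / [7];  Q = [1] / [2]
  Insert 4 (step 3): P = [2, 4] / [7];  Q = [1, 3] / [2]
  Insert 5 (step 4): P = [2, 4, 5] / [7];  Q = [1, 3, 4] / [2]
  Insert 1 (step 5): P = [1, 4, 5] / [2] / [7];  Q = [1, 3, 4] / [2] / [5]
  Insert 6 (step 6): P = [1, 4, 5, 6] / [2] / [7];  Q = [1, 3, 4, 6] / [2] / [5]
  Insert 3 (step 7): P = [1, 3, 5, 6] / [2, 4] / [7];  Q = [1, 3, 4, 6] / [2, 7] / [5]
Final shape: (4, 2, 1).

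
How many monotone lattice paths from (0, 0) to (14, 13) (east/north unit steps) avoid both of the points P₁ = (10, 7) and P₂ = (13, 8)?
Number of paths = 15220032

Inclusion–exclusion. Total paths: C(27, 14) = 20058300. Through P₁: C(17, 10)·C(10, 4) = 4084080. Through P₂: C(21, 13)·C(6, 1) = 1220940. Since P₁ is strictly southwest of P₂, a monotone path through both must visit P₁ then P₂; paths through both = C(17, 10)·C(4, 3)·C(6, 1) = 466752. Avoid both = 20058300 − 4084080 − 1220940 + 466752 = 15220032.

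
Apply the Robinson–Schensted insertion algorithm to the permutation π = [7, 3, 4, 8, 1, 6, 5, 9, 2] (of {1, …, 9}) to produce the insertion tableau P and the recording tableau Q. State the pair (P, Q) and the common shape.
P = [1, 2, 5, 9] / [3, 4] / [6, 8] / [7];  Q = [1, 3, 4, 8] / [2, 6] / [5, 7] / [9];  common shape = (4, 2, 2, 1)

Row-insert the values π_1, π_2, … into P one at a time, bumping the leftmost entry strictly greater than the inserted value down to the next row. The recording tableau Q records, in position (i, j), the step at which that cell was added to P.
  Insert 7 (step 1): P = [7];  Q = [1]
  Insert 3 (step 2): P = [3] / [7];  Q = [1] / [2]
  Insert 4 (step 3): P = [3, 4] / [7];  Q = [1, 3] / [2]
  Insert 8 (step 4): P = [3, 4, 8] / [7];  Q = [1, 3, 4] / [2]
  Insert 1 (step 5): P = [1, 4, 8] / [3] / [7];  Q = [1, 3, 4] / [2] / [5]
  Insert 6 (step 6): P = [1, 4, 6] / [3, 8] / [7];  Q = [1, 3, 4] / [2, 6] / [5]
  Insert 5 (step 7): P = [1, 4, 5] / [3, 6] / [7, 8];  Q = [1, 3, 4] / [2, 6] / [5, 7]
  Insert 9 (step 8): P = [1, 4, 5, 9] / [3, 6] / [7, 8];  Q = [1, 3, 4, 8] / [2, 6] / [5, 7]
  Insert 2 (step 9): P = [1, 2, 5, 9] / [3, 4] / [6, 8] / [7];  Q = [1, 3, 4, 8] / [2, 6] / [5, 7] / [9]
Final shape: (4, 2, 2, 1).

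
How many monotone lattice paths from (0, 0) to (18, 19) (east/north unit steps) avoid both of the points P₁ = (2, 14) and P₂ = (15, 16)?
Number of paths = 11659638120

Inclusion–exclusion. Total paths: C(37, 18) = 17672631900. Through P₁: C(16, 2)·C(21, 16) = 2441880. Through P₂: C(31, 15)·C(6, 3) = 6010803900. Since P₁ is strictly southwest of P₂, a monotone path through both must visit P₁ then P₂; paths through both = C(16, 2)·C(15, 13)·C(6, 3) = 252000. Avoid both = 17672631900 − 2441880 − 6010803900 + 252000 = 11659638120.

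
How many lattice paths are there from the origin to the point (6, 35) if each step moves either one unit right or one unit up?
Number of paths = 4496388

A monotone lattice path from (0, 0) to (6, 35) consists of 6 east steps and 35 north steps in some order, so it is determined by which 6 of the 41 steps are east. The count is C(41, 6) = 4496388.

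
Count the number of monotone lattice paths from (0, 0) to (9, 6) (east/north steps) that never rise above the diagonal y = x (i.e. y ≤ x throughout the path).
Number of paths = 2002

By the reflection principle (André's argument), the number of monotone paths to (9, 6) with n ≤ m that never go above y = x is C(15, 9) − C(15, 10) = 5005 − 3003 = 2002.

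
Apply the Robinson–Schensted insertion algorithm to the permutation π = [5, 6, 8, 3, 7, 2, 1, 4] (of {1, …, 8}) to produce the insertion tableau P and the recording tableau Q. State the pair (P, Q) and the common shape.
P = [1, 4, 7] / [2, 6] / [3, 8] / [5];  Q = [1, 2, 3] / [4, 5] / [6, 8] / [7];  common shape = (3, 2, 2, 1)

Row-insert the values π_1, π_2, … into P one at a time, bumping the leftmost entry strictly greater than the inserted value down to the next row. The recording tableau Q records, in position (i, j), the step at which that cell was added to P.
  Insert 5 (step 1): P = [5];  Q = [1]
  Insert 6 (step 2): P = [5, 6];  Q = [1, 2]
  Insert 8 (step 3): P = [5, 6, 8];  Q = [1, 2, 3]
  Insert 3 (step 4): P = [3, 6, 8] / [5];  Q = [1, 2, 3] / [4]
  Insert 7 (step 5): P = [3, 6, 7] / [5, 8];  Q = [1, 2, 3] / [4, 5]
  Insert 2 (step 6): P = [2, 6, 7] / [3, 8] / [5];  Q = [1, 2, 3] / [4, 5] / [6]
  Insert 1 (step 7): P = [1, 6, 7] / [2, 8] / [3] / [5];  Q = [1, 2, 3] / [4, 5] / [6] / [7]
  Insert 4 (step 8): P = [1, 4, 7] / [2, 6] / [3, 8] / [5];  Q = [1, 2, 3] / [4, 5] / [6, 8] / [7]
Final shape: (3, 2, 2, 1).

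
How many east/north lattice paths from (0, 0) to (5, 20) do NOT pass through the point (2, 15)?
Number of paths = 45514

Total paths from (0, 0) to (5, 20): C(25, 5) = 53130. Paths through (2, 15): (paths (0, 0) → (2, 15)) × (paths (2, 15) → (5, 20)) = C(17, 2) · C(8, 3) = 136 · 56 = 7616. Avoidance count = 53130 − 7616 = 45514.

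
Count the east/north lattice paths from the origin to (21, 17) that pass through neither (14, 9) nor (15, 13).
Number of paths = 16517721630

Inclusion–exclusion. Total paths: C(38, 21) = 28781143380. Through P₁: C(23, 14)·C(15, 7) = 5258617650. Through P₂: C(28, 15)·C(10, 6) = 7862853600. Since P₁ is strictly southwest of P₂, a monotone path through both must visit P₁ then P₂; paths through both = C(23, 14)·C(5, 1)·C(10, 6) = 858049500. Avoid both = 28781143380 − 5258617650 − 7862853600 + 858049500 = 16517721630.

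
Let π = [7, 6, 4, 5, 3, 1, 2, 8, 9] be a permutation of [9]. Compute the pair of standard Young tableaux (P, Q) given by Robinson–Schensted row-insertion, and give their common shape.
P = [1, 2, 8, 9] / [3, 5] / [4] / [6] / [7];  Q = [1, 4, 8, 9] / [2, 7] / [3] / [5] / [6];  common shape = (4, 2, 1, 1, 1)

Row-insert the values π_1, π_2, … into P one at a time, bumping the leftmost entry strictly greater than the inserted value down to the next row. The recording tableau Q records, in position (i, j), the step at which that cell was added to P.
  Insert 7 (step 1): P = [7];  Q = [1]
  Insert 6 (step 2): P = [6] / [7];  Q = [1] / [2]
  Insert 4 (step 3): P = [4] / [6] / [7];  Q = [1] / [2] / [3]
  Insert 5 (step 4): P = [4, 5] / [6] / [7];  Q = [1, 4] / [2] / [3]
  Insert 3 (step 5): P = [3, 5] / [4] / [6] / [7];  Q = [1, 4] / [2] / [3] / [5]
  Insert 1 (step 6): P = [1, 5] / [3] / [4] / [6] / [7];  Q = [1, 4] / [2] / [3] / [5] / [6]
  Insert 2 (step 7): P = [1, 2] / [3, 5] / [4] / [6] / [7];  Q = [1, 4] / [2, 7] / [3] / [5] / [6]
  Insert 8 (step 8): P = [1, 2, 8] / [3, 5] / [4] / [6] / [7];  Q = [1, 4, 8] / [2, 7] / [3] / [5] / [6]
  Insert 9 (step 9): P = [1, 2, 8, 9] / [3, 5] / [4] / [6] / [7];  Q = [1, 4, 8, 9] / [2, 7] / [3] / [5] / [6]
Final shape: (4, 2, 1, 1, 1).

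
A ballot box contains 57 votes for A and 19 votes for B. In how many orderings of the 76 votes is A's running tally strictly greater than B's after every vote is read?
Strict-lead orderings = 191230475831922200

Total orderings of the 76 votes with 57 for A: C(76, 57) = 382460951663844400. By the Bertrand ballot formula (Cycle Lemma / reflection principle), the number of orderings in which A is strictly ahead of B throughout is (p − q)/(p + q) · C(p + q, p) = (57 − 19)/(57 + 19) · 382460951663844400 = 191230475831922200.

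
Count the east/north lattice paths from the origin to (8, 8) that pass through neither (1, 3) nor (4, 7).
Number of paths = 8752

Inclusion–exclusion. Total paths: C(16, 8) = 12870. Through P₁: C(4, 1)·C(12, 7) = 3168. Through P₂: C(11, 4)·C(5, 4) = 1650. Since P₁ is strictly southwest of P₂, a monotone path through both must visit P₁ then P₂; paths through both = C(4, 1)·C(7, 3)·C(5, 4) = 700. Avoid both = 12870 − 3168 − 1650 + 700 = 8752.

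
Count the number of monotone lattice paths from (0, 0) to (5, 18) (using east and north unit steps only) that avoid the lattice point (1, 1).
Number of paths = 21679

Total paths from (0, 0) to (5, 18): C(23, 5) = 33649. Paths through (1, 1): (paths (0, 0) → (1, 1)) × (paths (1, 1) → (5, 18)) = C(2, 1) · C(21, 4) = 2 · 5985 = 11970. Avoidance count = 33649 − 11970 = 21679.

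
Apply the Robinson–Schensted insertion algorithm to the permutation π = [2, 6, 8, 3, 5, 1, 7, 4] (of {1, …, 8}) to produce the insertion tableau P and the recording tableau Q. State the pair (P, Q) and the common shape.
P = [1, 3, 4, 7] / [2, 5] / [6, 8];  Q = [1, 2, 3, 7] / [4, 5] / [6, 8];  common shape = (4, 2, 2)

Row-insert the values π_1, π_2, … into P one at a time, bumping the leftmost entry strictly greater than the inserted value down to the next row. The recording tableau Q records, in position (i, j), the step at which that cell was added to P.
  Insert 2 (step 1): P = [2];  Q = [1]
  Insert 6 (step 2): P = [2, 6];  Q = [1, 2]
  Insert 8 (step 3): P = [2, 6, 8];  Q = [1, 2, 3]
  Insert 3 (step 4): P = [2, 3, 8] / [6];  Q = [1, 2, 3] / [4]
  Insert 5 (step 5): P = [2, 3, 5] / [6, 8];  Q = [1, 2, 3] / [4, 5]
  Insert 1 (step 6): P = [1, 3, 5] / [2, 8] / [6];  Q = [1, 2, 3] / [4, 5] / [6]
  Insert 7 (step 7): P = [1, 3, 5, 7] / [2, 8] / [6];  Q = [1, 2, 3, 7] / [4, 5] / [6]
  Insert 4 (step 8): P = [1, 3, 4, 7] / [2, 5] / [6, 8];  Q = [1, 2, 3, 7] / [4, 5] / [6, 8]
Final shape: (4, 2, 2).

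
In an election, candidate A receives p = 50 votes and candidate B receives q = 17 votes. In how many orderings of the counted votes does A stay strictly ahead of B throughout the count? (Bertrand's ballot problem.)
Strict-lead orderings = 1660522412541564

Total orderings of the 67 votes with 50 for A: C(67, 50) = 3371363686069236. By the Bertrand ballot formula (Cycle Lemma / reflection principle), the number of orderings in which A is strictly ahead of B throughout is (p − q)/(p + q) · C(p + q, p) = (50 − 17)/(50 + 17) · 3371363686069236 = 1660522412541564.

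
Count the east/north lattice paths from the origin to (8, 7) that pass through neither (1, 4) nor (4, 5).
Number of paths = 4245

Inclusion–exclusion. Total paths: C(15, 8) = 6435. Through P₁: C(5, 1)·C(10, 7) = 600. Through P₂: C(9, 4)·C(6, 4) = 1890. Since P₁ is strictly southwest of P₂, a monotone path through both must visit P₁ then P₂; paths through both = C(5, 1)·C(4, 3)·C(6, 4) = 300. Avoid both = 6435 − 600 − 1890 + 300 = 4245.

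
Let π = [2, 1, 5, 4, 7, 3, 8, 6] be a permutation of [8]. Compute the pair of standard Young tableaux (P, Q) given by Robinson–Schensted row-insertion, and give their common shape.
P = [1, 3, 6, 8] / [2, 4, 7] / [5];  Q = [1, 3, 5, 7] / [2, 4, 8] / [6];  common shape = (4, 3, 1)

Row-insert the values π_1, π_2, … into P one at a time, bumping the leftmost entry strictly greater than the inserted value down to the next row. The recording tableau Q records, in position (i, j), the step at which that cell was added to P.
  Insert 2 (step 1): P = [2];  Q = [1]
  Insert 1 (step 2): P = [1] / [2];  Q = [1] / [2]
  Insert 5 (step 3): P = [1, 5] / [2];  Q = [1, 3] / [2]
  Insert 4 (step 4): P = [1, 4] / [2, 5];  Q = [1, 3] / [2, 4]
  Insert 7 (step 5): P = [1, 4, 7] / [2, 5];  Q = [1, 3, 5] / [2, 4]
  Insert 3 (step 6): P = [1, 3, 7] / [2, 4] / [5];  Q = [1, 3, 5] / [2, 4] / [6]
  Insert 8 (step 7): P = [1, 3, 7, 8] / [2, 4] / [5];  Q = [1, 3, 5, 7] / [2, 4] / [6]
  Insert 6 (step 8): P = [1, 3, 6, 8] / [2, 4, 7] / [5];  Q = [1, 3, 5, 7] / [2, 4, 8] / [6]
Final shape: (4, 3, 1).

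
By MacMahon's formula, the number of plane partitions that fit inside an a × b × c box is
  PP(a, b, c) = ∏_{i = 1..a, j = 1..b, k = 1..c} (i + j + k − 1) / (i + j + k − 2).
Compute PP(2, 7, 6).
PP(2, 7, 6) = 736164

Evaluate the triple product over i = 1..2, j = 1..7, k = 1..6. The factors are (2/1) · (3/2) · (4/3) · (5/4) · (6/5) · (7/6) · (3/2) · (4/3) · … (84 factors total). The numerators and denominators telescope so the product is an integer; carrying out the multiplication exactly gives PP(2, 7, 6) = 736164.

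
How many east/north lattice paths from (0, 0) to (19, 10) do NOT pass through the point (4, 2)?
Number of paths = 12675300

Total paths from (0, 0) to (19, 10): C(29, 19) = 20030010. Paths through (4, 2): (paths (0, 0) → (4, 2)) × (paths (4, 2) → (19, 10)) = C(6, 4) · C(23, 15) = 15 · 490314 = 7354710. Avoidance count = 20030010 − 7354710 = 12675300.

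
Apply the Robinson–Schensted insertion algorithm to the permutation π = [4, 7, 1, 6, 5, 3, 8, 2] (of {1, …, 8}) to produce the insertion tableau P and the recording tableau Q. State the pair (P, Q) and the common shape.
P = [1, 2, 8] / [3, 5] / [4] / [6] / [7];  Q = [1, 2, 7] / [3, 4] / [5] / [6] / [8];  common shape = (3, 2, 1, 1, 1)

Row-insert the values π_1, π_2, … into P one at a time, bumping the leftmost entry strictly greater than the inserted value down to the next row. The recording tableau Q records, in position (i, j), the step at which that cell was added to P.
  Insert 4 (step 1): P = [4];  Q = [1]
  Insert 7 (step 2): P = [4, 7];  Q = [1, 2]
  Insert 1 (step 3): P = [1, 7] / [4];  Q = [1, 2] / [3]
  Insert 6 (step 4): P = [1, 6] / [4, 7];  Q = [1, 2] / [3, 4]
  Insert 5 (step 5): P = [1, 5] / [4, 6] / [7];  Q = [1, 2] / [3, 4] / [5]
  Insert 3 (step 6): P = [1, 3] / [4, 5] / [6] / [7];  Q = [1, 2] / [3, 4] / [5] / [6]
  Insert 8 (step 7): P = [1, 3, 8] / [4, 5] / [6] / [7];  Q = [1, 2, 7] / [3, 4] / [5] / [6]
  Insert 2 (step 8): P = [1, 2, 8] / [3, 5] / [4] / [6] / [7];  Q = [1, 2, 7] / [3, 4] / [5] / [6] / [8]
Final shape: (3, 2, 1, 1, 1).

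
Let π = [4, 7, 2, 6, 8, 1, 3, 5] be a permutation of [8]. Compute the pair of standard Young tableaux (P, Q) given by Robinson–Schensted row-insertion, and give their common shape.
P = [1, 3, 5] / [2, 6, 8] / [4, 7];  Q = [1, 2, 5] / [3, 4, 8] / [6, 7];  common shape = (3, 3, 2)

Row-insert the values π_1, π_2, … into P one at a time, bumping the leftmost entry strictly greater than the inserted value down to the next row. The recording tableau Q records, in position (i, j), the step at which that cell was added to P.
  Insert 4 (step 1): P = [4];  Q = [1]
  Insert 7 (step 2): P = [4, 7];  Q = [1, 2]
  Insert 2 (step 3): P = [2, 7] / [4];  Q = [1, 2] / [3]
  Insert 6 (step 4): P = [2, 6] / [4, 7];  Q = [1, 2] / [3, 4]
  Insert 8 (step 5): P = [2, 6, 8] / [4, 7];  Q = [1, 2, 5] / [3, 4]
  Insert 1 (step 6): P = [1, 6, 8] / [2, 7] / [4];  Q = [1, 2, 5] / [3, 4] / [6]
  Insert 3 (step 7): P = [1, 3, 8] / [2, 6] / [4, 7];  Q = [1, 2, 5] / [3, 4] / [6, 7]
  Insert 5 (step 8): P = [1, 3, 5] / [2, 6, 8] / [4, 7];  Q = [1, 2, 5] / [3, 4, 8] / [6, 7]
Final shape: (3, 3, 2).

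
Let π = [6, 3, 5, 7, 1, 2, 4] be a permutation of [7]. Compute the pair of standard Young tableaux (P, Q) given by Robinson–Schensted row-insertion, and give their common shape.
P = [1, 2, 4] / [3, 5, 7] / [6];  Q = [1, 3, 4] / [2, 6, 7] / [5];  common shape = (3, 3, 1)

Row-insert the values π_1, π_2, … into P one at a time, bumping the leftmost entry strictly greater than the inserted value down to the next row. The recording tableau Q records, in position (i, j), the step at which that cell was added to P.
  Insert 6 (step 1): P = [6];  Q = [1]
  Insert 3 (step 2): P = [3] / [6];  Q = [1] / [2]
  Insert 5 (step 3): P = [3, 5] / [6];  Q = [1, 3] / [2]
  Insert 7 (step 4): P = [3, 5, 7] / [6];  Q = [1, 3, 4] / [2]
  Insert 1 (step 5): P = [1, 5, 7] / [3] / [6];  Q = [1, 3, 4] / [2] / [5]
  Insert 2 (step 6): P = [1, 2, 7] / [3, 5] / [6];  Q = [1, 3, 4] / [2, 6] / [5]
  Insert 4 (step 7): P = [1, 2, 4] / [3, 5, 7] / [6];  Q = [1, 3, 4] / [2, 6, 7] / [5]
Final shape: (3, 3, 1).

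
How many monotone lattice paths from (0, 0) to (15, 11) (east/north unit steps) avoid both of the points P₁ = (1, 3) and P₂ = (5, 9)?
Number of paths = 6370388

Inclusion–exclusion. Total paths: C(26, 15) = 7726160. Through P₁: C(4, 1)·C(22, 14) = 1279080. Through P₂: C(14, 5)·C(12, 10) = 132132. Since P₁ is strictly southwest of P₂, a monotone path through both must visit P₁ then P₂; paths through both = C(4, 1)·C(10, 4)·C(12, 10) = 55440. Avoid both = 7726160 − 1279080 − 132132 + 55440 = 6370388.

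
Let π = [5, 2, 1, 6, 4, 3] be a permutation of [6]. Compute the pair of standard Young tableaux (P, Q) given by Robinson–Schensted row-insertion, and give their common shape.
P = [1, 3] / [2, 4] / [5, 6];  Q = [1, 4] / [2, 5] / [3, 6];  common shape = (2, 2, 2)

Row-insert the values π_1, π_2, … into P one at a time, bumping the leftmost entry strictly greater than the inserted value down to the next row. The recording tableau Q records, in position (i, j), the step at which that cell was added to P.
  Insert 5 (step 1): P = [5];  Q = [1]
  Insert 2 (step 2): P = [2] / [5];  Q = [1] / [2]
  Insert 1 (step 3): P = [1] / [2] / [5];  Q = [1] / [2] / [3]
  Insert 6 (step 4): P = [1, 6] / [2] / [5];  Q = [1, 4] / [2] / [3]
  Insert 4 (step 5): P = [1, 4] / [2, 6] / [5];  Q = [1, 4] / [2, 5] / [3]
  Insert 3 (step 6): P = [1, 3] / [2, 4] / [5, 6];  Q = [1, 4] / [2, 5] / [3, 6]
Final shape: (2, 2, 2).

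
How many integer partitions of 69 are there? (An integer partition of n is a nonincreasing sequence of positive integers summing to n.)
p(69) = 3554345

Compute p(n) via the recurrence p(n, m) = p(n, m−1) + p(n−m, m), where p(n, m) counts partitions of n with all parts ≤ m and p(n) = p(n, n). The base cases are p(0, m) = 1 and p(n, 0) = 0 for n > 0. Filling the table yields p(69) = 3554345. (Euler's pentagonal recurrence is an alternative.)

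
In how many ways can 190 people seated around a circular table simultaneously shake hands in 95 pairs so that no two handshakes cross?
C_95 = 944973797977428207852605870454939596837230758234904050

These noncrossing handshakes are counted by the Catalan number C_n = (1/(n + 1)) · C(2n, n). For n = 95: C_95 = (1/96) · C(190, 95) = 90717484605833107953850163563674201296374152790550788800/96 = 944973797977428207852605870454939596837230758234904050.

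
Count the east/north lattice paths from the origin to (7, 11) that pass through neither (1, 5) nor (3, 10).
Number of paths = 25480

Inclusion–exclusion. Total paths: C(18, 7) = 31824. Through P₁: C(6, 1)·C(12, 6) = 5544. Through P₂: C(13, 3)·C(5, 4) = 1430. Since P₁ is strictly southwest of P₂, a monotone path through both must visit P₁ then P₂; paths through both = C(6, 1)·C(7, 2)·C(5, 4) = 630. Avoid both = 31824 − 5544 − 1430 + 630 = 25480.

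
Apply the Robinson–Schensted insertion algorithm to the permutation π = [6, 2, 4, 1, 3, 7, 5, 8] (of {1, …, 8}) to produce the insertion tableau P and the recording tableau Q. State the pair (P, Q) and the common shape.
P = [1, 3, 5, 8] / [2, 4, 7] / [6];  Q = [1, 3, 6, 8] / [2, 5, 7] / [4];  common shape = (4, 3, 1)

Row-insert the values π_1, π_2, … into P one at a time, bumping the leftmost entry strictly greater than the inserted value down to the next row. The recording tableau Q records, in position (i, j), the step at which that cell was added to P.
  Insert 6 (step 1): P = [6];  Q = [1]
  Insert 2 (step 2): P = [2] / [6];  Q = [1] / [2]
  Insert 4 (step 3): P = [2, 4] / [6];  Q = [1, 3] / [2]
  Insert 1 (step 4): P = [1, 4] / [2] / [6];  Q = [1, 3] / [2] / [4]
  Insert 3 (step 5): P = [1, 3] / [2, 4] / [6];  Q = [1, 3] / [2, 5] / [4]
  Insert 7 (step 6): P = [1, 3, 7] / [2, 4] / [6];  Q = [1, 3, 6] / [2, 5] / [4]
  Insert 5 (step 7): P = [1, 3, 5] / [2, 4, 7] / [6];  Q = [1, 3, 6] / [2, 5, 7] / [4]
  Insert 8 (step 8): P = [1, 3, 5, 8] / [2, 4, 7] / [6];  Q = [1, 3, 6, 8] / [2, 5, 7] / [4]
Final shape: (4, 3, 1).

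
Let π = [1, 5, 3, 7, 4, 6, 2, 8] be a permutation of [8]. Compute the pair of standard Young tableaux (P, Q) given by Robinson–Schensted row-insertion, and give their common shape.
P = [1, 2, 4, 6, 8] / [3, 7] / [5];  Q = [1, 2, 4, 6, 8] / [3, 5] / [7];  common shape = (5, 2, 1)

Row-insert the values π_1, π_2, … into P one at a time, bumping the leftmost entry strictly greater than the inserted value down to the next row. The recording tableau Q records, in position (i, j), the step at which that cell was added to P.
  Insert 1 (step 1): P = [1];  Q = [1]
  Insert 5 (step 2): P = [1, 5];  Q = [1, 2]
  Insert 3 (step 3): P = [1, 3] / [5];  Q = [1, 2] / [3]
  Insert 7 (step 4): P = [1, 3, 7] / [5];  Q = [1, 2, 4] / [3]
  Insert 4 (step 5): P = [1, 3, 4] / [5, 7];  Q = [1, 2, 4] / [3, 5]
  Insert 6 (step 6): P = [1, 3, 4, 6] / [5, 7];  Q = [1, 2, 4, 6] / [3, 5]
  Insert 2 (step 7): P = [1, 2, 4, 6] / [3, 7] / [5];  Q = [1, 2, 4, 6] / [3, 5] / [7]
  Insert 8 (step 8): P = [1, 2, 4, 6, 8] / [3, 7] / [5];  Q = [1, 2, 4, 6, 8] / [3, 5] / [7]
Final shape: (5, 2, 1).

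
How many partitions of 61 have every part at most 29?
p(61, parts ≤ 29) = 1086035

Use the recurrence p(n, m) = p(n, m−1) + p(n−m, m): either the largest part is < m (count p(n, m−1)) or the largest part is exactly m (remove one copy of m, count p(n−m, m)). With p(0, ·) = 1 this gives p(61, parts ≤ 29) = 1086035. (By conjugating Young diagrams, this also counts partitions of 61 into at most 29 parts.)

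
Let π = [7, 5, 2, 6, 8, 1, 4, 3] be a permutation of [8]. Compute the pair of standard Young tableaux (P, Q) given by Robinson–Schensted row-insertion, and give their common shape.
P = [1, 3, 8] / [2, 4] / [5, 6] / [7];  Q = [1, 4, 5] / [2, 7] / [3, 8] / [6];  common shape = (3, 2, 2, 1)

Row-insert the values π_1, π_2, … into P one at a time, bumping the leftmost entry strictly greater than the inserted value down to the next row. The recording tableau Q records, in position (i, j), the step at which that cell was added to P.
  Insert 7 (step 1): P = [7];  Q = [1]
  Insert 5 (step 2): P = [5] / [7];  Q = [1] / [2]
  Insert 2 (step 3): P = [2] / [5] / [7];  Q = [1] / [2] / [3]
  Insert 6 (step 4): P = [2, 6] / [5] / [7];  Q = [1, 4] / [2] / [3]
  Insert 8 (step 5): P = [2, 6, 8] / [5] / [7];  Q = [1, 4, 5] / [2] / [3]
  Insert 1 (step 6): P = [1, 6, 8] / [2] / [5] / [7];  Q = [1, 4, 5] / [2] / [3] / [6]
  Insert 4 (step 7): P = [1, 4, 8] / [2, 6] / [5] / [7];  Q = [1, 4, 5] / [2, 7] / [3] / [6]
  Insert 3 (step 8): P = [1, 3, 8] / [2, 4] / [5, 6] / [7];  Q = [1, 4, 5] / [2, 7] / [3, 8] / [6]
Final shape: (3, 2, 2, 1).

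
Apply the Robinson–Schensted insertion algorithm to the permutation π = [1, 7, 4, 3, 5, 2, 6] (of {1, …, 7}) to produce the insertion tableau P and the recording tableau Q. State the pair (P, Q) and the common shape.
P = [1, 2, 5, 6] / [3] / [4] / [7];  Q = [1, 2, 5, 7] / [3] / [4] / [6];  common shape = (4, 1, 1, 1)

Row-insert the values π_1, π_2, … into P one at a time, bumping the leftmost entry strictly greater than the inserted value down to the next row. The recording tableau Q records, in position (i, j), the step at which that cell was added to P.
  Insert 1 (step 1): P = [1];  Q = [1]
  Insert 7 (step 2): P = [1, 7];  Q = [1, 2]
  Insert 4 (step 3): P = [1, 4] / [7];  Q = [1, 2] / [3]
  Insert 3 (step 4): P = [1, 3] / [4] / [7];  Q = [1, 2] / [3] / [4]
  Insert 5 (step 5): P = [1, 3, 5] / [4] / [7];  Q = [1, 2, 5] / [3] / [4]
  Insert 2 (step 6): P = [1, 2, 5] / [3] / [4] / [7];  Q = [1, 2, 5] / [3] / [4] / [6]
  Insert 6 (step 7): P = [1, 2, 5, 6] / [3] / [4] / [7];  Q = [1, 2, 5, 7] / [3] / [4] / [6]
Final shape: (4, 1, 1, 1).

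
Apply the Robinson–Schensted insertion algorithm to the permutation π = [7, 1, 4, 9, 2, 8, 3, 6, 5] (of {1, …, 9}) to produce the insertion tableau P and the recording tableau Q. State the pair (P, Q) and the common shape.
P = [1, 2, 3, 5] / [4, 6] / [7, 8] / [9];  Q = [1, 3, 4, 8] / [2, 6] / [5, 7] / [9];  common shape = (4, 2, 2, 1)

Row-insert the values π_1, π_2, … into P one at a time, bumping the leftmost entry strictly greater than the inserted value down to the next row. The recording tableau Q records, in position (i, j), the step at which that cell was added to P.
  Insert 7 (step 1): P = [7];  Q = [1]
  Insert 1 (step 2): P = [1] / [7];  Q = [1] / [2]
  Insert 4 (step 3): P = [1, 4] / [7];  Q = [1, 3] / [2]
  Insert 9 (step 4): P = [1, 4, 9] / [7];  Q = [1, 3, 4] / [2]
  Insert 2 (step 5): P = [1, 2, 9] / [4] / [7];  Q = [1, 3, 4] / [2] / [5]
  Insert 8 (step 6): P = [1, 2, 8] / [4, 9] / [7];  Q = [1, 3, 4] / [2, 6] / [5]
  Insert 3 (step 7): P = [1, 2, 3] / [4, 8] / [7, 9];  Q = [1, 3, 4] / [2, 6] / [5, 7]
  Insert 6 (step 8): P = [1, 2, 3, 6] / [4, 8] / [7, 9];  Q = [1, 3, 4, 8] / [2, 6] / [5, 7]
  Insert 5 (step 9): P = [1, 2, 3, 5] / [4, 6] / [7, 8] / [9];  Q = [1, 3, 4, 8] / [2, 6] / [5, 7] / [9]
Final shape: (4, 2, 2, 1).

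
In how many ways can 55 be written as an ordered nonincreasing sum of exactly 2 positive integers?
p(55, 2 parts) = 27

Partitions of n into exactly k parts are in bijection with partitions of n − k into at most k parts (subtract 1 from each part). So p(55, exactly 2) = p(53, parts ≤ 2). Computing via the recurrence p(m, j) = p(m, j−1) + p(m−j, j) gives 27.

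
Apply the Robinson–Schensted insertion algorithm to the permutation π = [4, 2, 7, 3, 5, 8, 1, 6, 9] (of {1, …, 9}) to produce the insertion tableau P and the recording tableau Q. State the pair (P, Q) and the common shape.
P = [1, 3, 5, 6, 9] / [2, 7, 8] / [4];  Q = [1, 3, 5, 6, 9] / [2, 4, 8] / [7];  common shape = (5, 3, 1)

Row-insert the values π_1, π_2, … into P one at a time, bumping the leftmost entry strictly greater than the inserted value down to the next row. The recording tableau Q records, in position (i, j), the step at which that cell was added to P.
  Insert 4 (step 1): P = [4];  Q = [1]
  Insert 2 (step 2): P = [2] / [4];  Q = [1] / [2]
  Insert 7 (step 3): P = [2, 7] / [4];  Q = [1, 3] / [2]
  Insert 3 (step 4): P = [2, 3] / [4, 7];  Q = [1, 3] / [2, 4]
  Insert 5 (step 5): P = [2, 3, 5] / [4, 7];  Q = [1, 3, 5] / [2, 4]
  Insert 8 (step 6): P = [2, 3, 5, 8] / [4, 7];  Q = [1, 3, 5, 6] / [2, 4]
  Insert 1 (step 7): P = [1, 3, 5, 8] / [2, 7] / [4];  Q = [1, 3, 5, 6] / [2, 4] / [7]
  Insert 6 (step 8): P = [1, 3, 5, 6] / [2, 7, 8] / [4];  Q = [1, 3, 5, 6] / [2, 4, 8] / [7]
  Insert 9 (step 9): P = [1, 3, 5, 6, 9] / [2, 7, 8] / [4];  Q = [1, 3, 5, 6, 9] / [2, 4, 8] / [7]
Final shape: (5, 3, 1).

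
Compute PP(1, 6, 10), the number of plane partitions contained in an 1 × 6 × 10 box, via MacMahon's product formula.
PP(1, 6, 10) = 8008

Evaluate the triple product over i = 1..1, j = 1..6, k = 1..10. The factors are (2/1) · (3/2) · (4/3) · (5/4) · (6/5) · (7/6) · (8/7) · (9/8) · … (60 factors total). The numerators and denominators telescope so the product is an integer; carrying out the multiplication exactly gives PP(1, 6, 10) = 8008.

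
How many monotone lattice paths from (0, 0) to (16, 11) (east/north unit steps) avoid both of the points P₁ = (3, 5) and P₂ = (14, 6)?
Number of paths = 10718655

Inclusion–exclusion. Total paths: C(27, 16) = 13037895. Through P₁: C(8, 3)·C(19, 13) = 1519392. Through P₂: C(20, 14)·C(7, 2) = 813960. Since P₁ is strictly southwest of P₂, a monotone path through both must visit P₁ then P₂; paths through both = C(8, 3)·C(12, 11)·C(7, 2) = 14112. Avoid both = 13037895 − 1519392 − 813960 + 14112 = 10718655.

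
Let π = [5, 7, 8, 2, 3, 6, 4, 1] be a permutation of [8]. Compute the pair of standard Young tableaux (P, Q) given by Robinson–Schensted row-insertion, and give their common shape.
P = [1, 3, 4] / [2, 6, 8] / [5] / [7];  Q = [1, 2, 3] / [4, 5, 6] / [7] / [8];  common shape = (3, 3, 1, 1)

Row-insert the values π_1, π_2, … into P one at a time, bumping the leftmost entry strictly greater than the inserted value down to the next row. The recording tableau Q records, in position (i, j), the step at which that cell was added to P.
  Insert 5 (step 1): P = [5];  Q = [1]
  Insert 7 (step 2): P = [5, 7];  Q = [1, 2]
  Insert 8 (step 3): P = [5, 7, 8];  Q = [1, 2, 3]
  Insert 2 (step 4): P = [2, 7, 8] / [5];  Q = [1, 2, 3] / [4]
  Insert 3 (step 5): P = [2, 3, 8] / [5, 7];  Q = [1, 2, 3] / [4, 5]
  Insert 6 (step 6): P = [2, 3, 6] / [5, 7, 8];  Q = [1, 2, 3] / [4, 5, 6]
  Insert 4 (step 7): P = [2, 3, 4] / [5, 6, 8] / [7];  Q = [1, 2, 3] / [4, 5, 6] / [7]
  Insert 1 (step 8): P = [1, 3, 4] / [2, 6, 8] / [5] / [7];  Q = [1, 2, 3] / [4, 5, 6] / [7] / [8]
Final shape: (3, 3, 1, 1).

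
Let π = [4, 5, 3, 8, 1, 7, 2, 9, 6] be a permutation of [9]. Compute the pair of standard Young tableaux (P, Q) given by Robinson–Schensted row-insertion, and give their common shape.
P = [1, 2, 6, 9] / [3, 5, 7] / [4, 8];  Q = [1, 2, 4, 8] / [3, 6, 9] / [5, 7];  common shape = (4, 3, 2)

Row-insert the values π_1, π_2, … into P one at a time, bumping the leftmost entry strictly greater than the inserted value down to the next row. The recording tableau Q records, in position (i, j), the step at which that cell was added to P.
  Insert 4 (step 1): P = [4];  Q = [1]
  Insert 5 (step 2): P = [4, 5];  Q = [1, 2]
  Insert 3 (step 3): P = [3, 5] / [4];  Q = [1, 2] / [3]
  Insert 8 (step 4): P = [3, 5, 8] / [4];  Q = [1, 2, 4] / [3]
  Insert 1 (step 5): P = [1, 5, 8] / [3] / [4];  Q = [1, 2, 4] / [3] / [5]
  Insert 7 (step 6): P = [1, 5, 7] / [3, 8] / [4];  Q = [1, 2, 4] / [3, 6] / [5]
  Insert 2 (step 7): P = [1, 2, 7] / [3, 5] / [4, 8];  Q = [1, 2, 4] / [3, 6] / [5, 7]
  Insert 9 (step 8): P = [1, 2, 7, 9] / [3, 5] / [4, 8];  Q = [1, 2, 4, 8] / [3, 6] / [5, 7]
  Insert 6 (step 9): P = [1, 2, 6, 9] / [3, 5, 7] / [4, 8];  Q = [1, 2, 4, 8] / [3, 6, 9] / [5, 7]
Final shape: (4, 3, 2).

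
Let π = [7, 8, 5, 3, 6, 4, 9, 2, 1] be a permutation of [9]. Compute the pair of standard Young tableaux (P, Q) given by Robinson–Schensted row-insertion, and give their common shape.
P = [1, 4, 9] / [2, 6] / [3, 8] / [5] / [7];  Q = [1, 2, 7] / [3, 5] / [4, 6] / [8] / [9];  common shape = (3, 2, 2, 1, 1)

Row-insert the values π_1, π_2, … into P one at a time, bumping the leftmost entry strictly greater than the inserted value down to the next row. The recording tableau Q records, in position (i, j), the step at which that cell was added to P.
  Insert 7 (step 1): P = [7];  Q = [1]
  Insert 8 (step 2): P = [7, 8];  Q = [1, 2]
  Insert 5 (step 3): P = [5, 8] / [7];  Q = [1, 2] / [3]
  Insert 3 (step 4): P = [3, 8] / [5] / [7];  Q = [1, 2] / [3] / [4]
  Insert 6 (step 5): P = [3, 6] / [5, 8] / [7];  Q = [1, 2] / [3, 5] / [4]
  Insert 4 (step 6): P = [3, 4] / [5, 6] / [7, 8];  Q = [1, 2] / [3, 5] / [4, 6]
  Insert 9 (step 7): P = [3, 4, 9] / [5, 6] / [7, 8];  Q = [1, 2, 7] / [3, 5] / [4, 6]
  Insert 2 (step 8): P = [2, 4, 9] / [3, 6] / [5, 8] / [7];  Q = [1, 2, 7] / [3, 5] / [4, 6] / [8]
  Insert 1 (step 9): P = [1, 4, 9] / [2, 6] / [3, 8] / [5] / [7];  Q = [1, 2, 7] / [3, 5] / [4, 6] / [8] / [9]
Final shape: (3, 2, 2, 1, 1).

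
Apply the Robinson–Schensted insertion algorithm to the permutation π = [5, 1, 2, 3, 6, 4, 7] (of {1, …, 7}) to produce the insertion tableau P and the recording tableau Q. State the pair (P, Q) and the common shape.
P = [1, 2, 3, 4, 7] / [5, 6];  Q = [1, 3, 4, 5, 7] / [2, 6];  common shape = (5, 2)

Row-insert the values π_1, π_2, … into P one at a time, bumping the leftmost entry strictly greater than the inserted value down to the next row. The recording tableau Q records, in position (i, j), the step at which that cell was added to P.
  Insert 5 (step 1): P = [5];  Q = [1]
  Insert 1 (step 2): P = [1] / [5];  Q = [1] / [2]
  Insert 2 (step 3): P = [1, 2] / [5];  Q = [1, 3] / [2]
  Insert 3 (step 4): P = [1, 2, 3] / [5];  Q = [1, 3, 4] / [2]
  Insert 6 (step 5): P = [1, 2, 3, 6] / [5];  Q = [1, 3, 4, 5] / [2]
  Insert 4 (step 6): P = [1, 2, 3, 4] / [5, 6];  Q = [1, 3, 4, 5] / [2, 6]
  Insert 7 (step 7): P = [1, 2, 3, 4, 7] / [5, 6];  Q = [1, 3, 4, 5, 7] / [2, 6]
Final shape: (5, 2).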